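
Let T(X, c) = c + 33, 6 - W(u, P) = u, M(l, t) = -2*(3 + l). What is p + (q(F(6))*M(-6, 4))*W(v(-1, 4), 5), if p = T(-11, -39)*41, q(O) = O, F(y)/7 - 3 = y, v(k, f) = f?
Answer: 510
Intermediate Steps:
F(y) = 21 + 7*y
M(l, t) = -6 - 2*l
W(u, P) = 6 - u
T(X, c) = 33 + c
p = -246 (p = (33 - 39)*41 = -6*41 = -246)
p + (q(F(6))*M(-6, 4))*W(v(-1, 4), 5) = -246 + ((21 + 7*6)*(-6 - 2*(-6)))*(6 - 1*4) = -246 + ((21 + 42)*(-6 + 12))*(6 - 4) = -246 + (63*6)*2 = -246 + 378*2 = -246 + 756 = 510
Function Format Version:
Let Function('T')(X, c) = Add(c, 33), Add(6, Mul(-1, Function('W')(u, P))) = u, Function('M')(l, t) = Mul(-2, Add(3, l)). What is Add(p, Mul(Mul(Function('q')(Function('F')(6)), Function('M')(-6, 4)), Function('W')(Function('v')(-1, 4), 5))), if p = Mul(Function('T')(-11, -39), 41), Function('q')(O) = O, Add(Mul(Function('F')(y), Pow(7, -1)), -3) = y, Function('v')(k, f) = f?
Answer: 510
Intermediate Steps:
Function('F')(y) = Add(21, Mul(7, y))
Function('M')(l, t) = Add(-6, Mul(-2, l))
Function('W')(u, P) = Add(6, Mul(-1, u))
Function('T')(X, c) = Add(33, c)
p = -246 (p = Mul(Add(33, -39), 41) = Mul(-6, 41) = -246)
Add(p, Mul(Mul(Function('q')(Function('F')(6)), Function('M')(-6, 4)), Function('W')(Function('v')(-1, 4), 5))) = Add(-246, Mul(Mul(Add(21, Mul(7, 6)), Add(-6, Mul(-2, -6))), Add(6, Mul(-1, 4)))) = Add(-246, Mul(Mul(Add(21, 42), Add(-6, 12)), Add(6, -4))) = Add(-246, Mul(Mul(63, 6), 2)) = Add(-246, Mul(378, 2)) = Add(-246, 756) = 510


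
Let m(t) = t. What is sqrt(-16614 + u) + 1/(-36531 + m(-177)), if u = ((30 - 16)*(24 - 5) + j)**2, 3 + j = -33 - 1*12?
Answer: -1/36708 + sqrt(30910) ≈ 175.81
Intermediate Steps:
j = -48 (j = -3 + (-33 - 1*12) = -3 + (-33 - 12) = -3 - 45 = -48)
u = 47524 (u = ((30 - 16)*(24 - 5) - 48)**2 = (14*19 - 48)**2 = (266 - 48)**2 = 218**2 = 47524)
sqrt(-16614 + u) + 1/(-36531 + m(-177)) = sqrt(-16614 + 47524) + 1/(-36531 - 177) = sqrt(30910) + 1/(-36708) = sqrt(30910) - 1/36708 = -1/36708 + sqrt(30910)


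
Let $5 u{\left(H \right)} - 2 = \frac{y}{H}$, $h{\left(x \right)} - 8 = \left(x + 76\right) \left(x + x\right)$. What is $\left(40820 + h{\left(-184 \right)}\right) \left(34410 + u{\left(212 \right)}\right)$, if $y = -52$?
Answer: $\frac{734715360996}{265} \approx 2.7725 \cdot 10^{9}$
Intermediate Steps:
$h{\left(x \right)} = 8 + 2 x \left(76 + x\right)$ ($h{\left(x \right)} = 8 + \left(x + 76\right) \left(x + x\right) = 8 + \left(76 + x\right) 2 x = 8 + 2 x \left(76 + x\right)$)
$u{\left(H \right)} = \frac{2}{5} - \frac{52}{5 H}$ ($u{\left(H \right)} = \frac{2}{5} + \frac{\left(-52\right) \frac{1}{H}}{5} = \frac{2}{5} - \frac{52}{5 H}$)
$\left(40820 + h{\left(-184 \right)}\right) \left(34410 + u{\left(212 \right)}\right) = \left(40820 + \left(8 + 2 \left(-184\right)^{2} + 152 \left(-184\right)\right)\right) \left(34410 + \frac{2 \left(-26 + 212\right)}{5 \cdot 212}\right) = \left(40820 + \left(8 + 2 \cdot 33856 - 27968\right)\right) \left(34410 + \frac{2}{5} \cdot \frac{1}{212} \cdot 186\right) = \left(40820 + \left(8 + 67712 - 27968\right)\right) \left(34410 + \frac{93}{265}\right) = \left(40820 + 39752\right) \frac{9118743}{265} = 80572 \cdot \frac{9118743}{265} = \frac{734715360996}{265}$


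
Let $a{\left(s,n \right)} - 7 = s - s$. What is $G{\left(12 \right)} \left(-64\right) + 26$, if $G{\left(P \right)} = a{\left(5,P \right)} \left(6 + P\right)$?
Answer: $-8038$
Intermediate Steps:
$a{\left(s,n \right)} = 7$ ($a{\left(s,n \right)} = 7 + \left(s - s\right) = 7 + 0 = 7$)
$G{\left(P \right)} = 42 + 7 P$ ($G{\left(P \right)} = 7 \left(6 + P\right) = 42 + 7 P$)
$G{\left(12 \right)} \left(-64\right) + 26 = \left(42 + 7 \cdot 12\right) \left(-64\right) + 26 = \left(42 + 84\right) \left(-64\right) + 26 = 126 \left(-64\right) + 26 = -8064 + 26 = -8038$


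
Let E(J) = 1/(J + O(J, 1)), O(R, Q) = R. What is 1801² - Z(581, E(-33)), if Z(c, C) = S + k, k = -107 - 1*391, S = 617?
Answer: 3243482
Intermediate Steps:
k = -498 (k = -107 - 391 = -498)
E(J) = 1/(2*J) (E(J) = 1/(J + J) = 1/(2*J))
Z(c, C) = 119 (Z(c, C) = 617 - 498 = 119)
1801² - Z(581, E(-33)) = 1801² - 1*119 = 3243601 - 119 = 3243482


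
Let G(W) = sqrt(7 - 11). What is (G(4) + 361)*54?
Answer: 19494 + 108*I ≈ 19494.0 + 108.0*I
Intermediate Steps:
G(W) = 2*I (G(W) = sqrt(-4) = 2*I)
(G(4) + 361)*54 = (2*I + 361)*54 = (361 + 2*I)*54 = 19494 + 108*I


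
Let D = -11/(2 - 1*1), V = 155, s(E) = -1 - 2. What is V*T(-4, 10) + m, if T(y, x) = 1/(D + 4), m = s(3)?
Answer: -176/7 ≈ -25.143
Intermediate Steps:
s(E) = -3
m = -3
D = -11 (D = -11/(2 - 1) = -11/1 = -11*1 = -11)
T(y, x) = -1/7 (T(y, x) = 1/(-11 + 4) = 1/(-7) = -1/7)
V*T(-4, 10) + m = 155*(-1/7) - 3 = -155/7 - 3 = -176/7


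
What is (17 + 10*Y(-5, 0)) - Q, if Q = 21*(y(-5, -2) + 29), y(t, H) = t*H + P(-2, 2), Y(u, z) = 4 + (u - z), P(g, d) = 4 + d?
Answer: -938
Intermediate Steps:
Y(u, z) = 4 + u - z
y(t, H) = 6 + H*t (y(t, H) = t*H + (4 + 2) = H*t + 6 = 6 + H*t)
Q = 945 (Q = 21*((6 - 2*(-5)) + 29) = 21*((6 + 10) + 29) = 21*(16 + 29) = 21*45 = 945)
(17 + 10*Y(-5, 0)) - Q = (17 + 10*(4 - 5 - 1*0)) - 1*945 = (17 + 10*(4 - 5 + 0)) - 945 = (17 + 10*(-1)) - 945 = (17 - 10) - 945 = 7 - 945 = -938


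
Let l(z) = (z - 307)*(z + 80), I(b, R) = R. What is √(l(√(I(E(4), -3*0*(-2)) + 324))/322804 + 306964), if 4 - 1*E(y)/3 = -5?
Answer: √7996595813012534/161402 ≈ 554.04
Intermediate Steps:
E(y) = 27 (E(y) = 12 - 3*(-5) = 12 + 15 = 27)
l(z) = (-307 + z)*(80 + z)
√(l(√(I(E(4), -3*0*(-2)) + 324))/322804 + 306964) = √((-24560 + (√(-3*0*(-2) + 324))² - 227*√(-3*0*(-2) + 324))/322804 + 306964) = √((-24560 + (√(0*(-2) + 324))² - 227*√(0*(-2) + 324))*(1/322804) + 306964) = √((-24560 + (√(0 + 324))² - 227*√(0 + 324))*(1/322804) + 306964) = √((-24560 + (√324)² - 227*√324)*(1/322804) + 306964) = √((-24560 + 18² - 227*18)*(1/322804) + 306964) = √((-24560 + 324 - 4086)*(1/322804) + 306964) = √(-28322*1/322804 + 306964) = √(-14161/161402 + 306964) = √(49544589367/161402) = √7996595813012534/161402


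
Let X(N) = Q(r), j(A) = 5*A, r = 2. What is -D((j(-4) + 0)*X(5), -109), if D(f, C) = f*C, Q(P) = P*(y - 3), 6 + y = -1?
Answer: 43600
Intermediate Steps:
y = -7 (y = -6 - 1 = -7)
Q(P) = -10*P (Q(P) = P*(-7 - 3) = P*(-10) = -10*P)
X(N) = -20 (X(N) = -10*2 = -20)
D(f, C) = C*f
-D((j(-4) + 0)*X(5), -109) = -(-109)*(5*(-4) + 0)*(-20) = -(-109)*(-20 + 0)*(-20) = -(-109)*(-20*(-20)) = -(-109)*400 = -1*(-43600) = 43600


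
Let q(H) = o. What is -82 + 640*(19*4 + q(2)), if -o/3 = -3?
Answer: 54318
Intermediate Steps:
o = 9 (o = -3*(-3) = 9)
q(H) = 9
-82 + 640*(19*4 + q(2)) = -82 + 640*(19*4 + 9) = -82 + 640*(76 + 9) = -82 + 640*85 = -82 + 54400 = 54318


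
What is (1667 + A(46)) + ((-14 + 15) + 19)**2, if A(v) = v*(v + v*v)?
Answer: 101519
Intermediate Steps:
A(v) = v*(v + v**2)
(1667 + A(46)) + ((-14 + 15) + 19)**2 = (1667 + 46**2*(1 + 46)) + ((-14 + 15) + 19)**2 = (1667 + 2116*47) + (1 + 19)**2 = (1667 + 99452) + 20**2 = 101119 + 400 = 101519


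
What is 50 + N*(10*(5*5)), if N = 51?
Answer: 12800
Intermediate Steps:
50 + N*(10*(5*5)) = 50 + 51*(10*(5*5)) = 50 + 51*(10*25) = 50 + 51*250 = 50 + 12750 = 12800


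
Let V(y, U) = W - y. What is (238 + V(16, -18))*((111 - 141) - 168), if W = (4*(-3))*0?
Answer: -43956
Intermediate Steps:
W = 0 (W = -12*0 = 0)
V(y, U) = -y (V(y, U) = 0 - y = -y)
(238 + V(16, -18))*((111 - 141) - 168) = (238 - 1*16)*((111 - 141) - 168) = (238 - 16)*(-30 - 168) = 222*(-198) = -43956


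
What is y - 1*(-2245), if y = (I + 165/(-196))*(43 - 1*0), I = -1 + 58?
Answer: 913321/196 ≈ 4659.8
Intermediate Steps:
I = 57
y = 473301/196 (y = (57 + 165/(-196))*(43 - 1*0) = (57 + 165*(-1/196))*(43 + 0) = (57 - 165/196)*43 = (11007/196)*43 = 473301/196 ≈ 2414.8)
y - 1*(-2245) = 473301/196 - 1*(-2245) = 473301/196 + 2245 = 913321/196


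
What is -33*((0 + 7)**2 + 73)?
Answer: -4026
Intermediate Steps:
-33*((0 + 7)**2 + 73) = -33*(7**2 + 73) = -33*(49 + 73) = -33*122 = -4026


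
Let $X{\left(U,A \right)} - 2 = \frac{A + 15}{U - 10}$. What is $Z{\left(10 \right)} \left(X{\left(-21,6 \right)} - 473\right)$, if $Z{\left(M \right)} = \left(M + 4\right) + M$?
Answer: $- \frac{350928}{31} \approx -11320.0$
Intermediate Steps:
$X{\left(U,A \right)} = 2 + \frac{15 + A}{-10 + U}$ ($X{\left(U,A \right)} = 2 + \frac{A + 15}{U - 10} = 2 + \frac{15 + A}{-10 + U}$)
$Z{\left(M \right)} = 4 + 2 M$ ($Z{\left(M \right)} = \left(4 + M\right) + M = 4 + 2 M$)
$Z{\left(10 \right)} \left(X{\left(-21,6 \right)} - 473\right) = \left(4 + 2 \cdot 10\right) \left(\frac{-5 + 6 + 2 \left(-21\right)}{-10 - 21} - 473\right) = \left(4 + 20\right) \left(\frac{-5 + 6 - 42}{-31} - 473\right) = 24 \left(\left(- \frac{1}{31}\right) \left(-41\right) - 473\right) = 24 \left(\frac{41}{31} - 473\right) = 24 \left(- \frac{14622}{31}\right) = - \frac{350928}{31}$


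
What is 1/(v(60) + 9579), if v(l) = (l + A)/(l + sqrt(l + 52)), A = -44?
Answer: 149163/1428873431 + 2*sqrt(7)/10002114017 ≈ 0.00010439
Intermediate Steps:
v(l) = (-44 + l)/(l + sqrt(52 + l)) (v(l) = (l - 44)/(l + sqrt(l + 52)) = (-44 + l)/(l + sqrt(52 + l)))
1/(v(60) + 9579) = 1/((-44 + 60)/(60 + sqrt(52 + 60)) + 9579) = 1/(16/(60 + sqrt(112)) + 9579) = 1/(16/(60 + 4*sqrt(7)) + 9579) = 1/(9579 + 16/(60 + 4*sqrt(7)))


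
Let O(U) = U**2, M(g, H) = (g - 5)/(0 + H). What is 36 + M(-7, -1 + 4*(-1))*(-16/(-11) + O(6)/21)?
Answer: 16788/385 ≈ 43.605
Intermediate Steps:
M(g, H) = (-5 + g)/H
36 + M(-7, -1 + 4*(-1))*(-16/(-11) + O(6)/21) = 36 + ((-5 - 7)/(-1 + 4*(-1)))*(-16/(-11) + 6**2/21) = 36 + (-12/(-1 - 4))*(-16*(-1/11) + 36*(1/21)) = 36 + (-12/(-5))*(16/11 + 12/7) = 36 - 1/5*(-12)*(244/77) = 36 + (12/5)*(244/77) = 36 + 2928/385 = 16788/385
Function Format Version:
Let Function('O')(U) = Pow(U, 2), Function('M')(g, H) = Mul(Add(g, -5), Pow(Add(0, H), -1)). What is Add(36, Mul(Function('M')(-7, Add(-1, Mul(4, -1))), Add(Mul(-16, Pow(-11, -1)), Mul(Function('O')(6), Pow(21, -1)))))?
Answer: Rational(16788, 385) ≈ 43.605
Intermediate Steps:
Function('M')(g, H) = Mul(Pow(H, -1), Add(-5, g)) (Function('M')(g, H) = Mul(Add(-5, g), Pow(H, -1)) = Mul(Pow(H, -1), Add(-5, g)))
Add(36, Mul(Function('M')(-7, Add(-1, Mul(4, -1))), Add(Mul(-16, Pow(-11, -1)), Mul(Function('O')(6), Pow(21, -1))))) = Add(36, Mul(Mul(Pow(Add(-1, Mul(4, -1)), -1), Add(-5, -7)), Add(Mul(-16, Pow(-11, -1)), Mul(Pow(6, 2), Pow(21, -1))))) = Add(36, Mul(Mul(Pow(Add(-1, -4), -1), -12), Add(Mul(-16, Rational(-1, 11)), Mul(36, Rational(1, 21))))) = Add(36, Mul(Mul(Pow(-5, -1), -12), Add(Rational(16, 11), Rational(12, 7)))) = Add(36, Mul(Mul(Rational(-1, 5), -12), Rational(244, 77))) = Add(36, Mul(Rational(12, 5), Rational(244, 77))) = Add(36, Rational(2928, 385)) = Rational(16788, 385)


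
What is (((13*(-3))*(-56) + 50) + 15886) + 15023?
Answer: 33143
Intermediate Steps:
(((13*(-3))*(-56) + 50) + 15886) + 15023 = ((-39*(-56) + 50) + 15886) + 15023 = ((2184 + 50) + 15886) + 15023 = (2234 + 15886) + 15023 = 18120 + 15023 = 33143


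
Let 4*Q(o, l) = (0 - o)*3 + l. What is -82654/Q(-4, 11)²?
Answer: -1322464/529 ≈ -2499.9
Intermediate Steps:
Q(o, l) = -3*o/4 + l/4 (Q(o, l) = ((0 - o)*3 + l)/4 = (-o*3 + l)/4 = (-3*o + l)/4 = (l - 3*o)/4 = -3*o/4 + l/4)
-82654/Q(-4, 11)² = -82654/(-¾*(-4) + (¼)*11)² = -82654/(3 + 11/4)² = -82654/((23/4)²) = -82654/529/16 = -82654*16/529 = -1322464/529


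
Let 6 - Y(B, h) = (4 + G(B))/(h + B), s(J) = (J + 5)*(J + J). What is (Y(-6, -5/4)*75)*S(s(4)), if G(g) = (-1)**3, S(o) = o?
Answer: 1004400/29 ≈ 34635.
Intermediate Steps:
s(J) = 2*J*(5 + J) (s(J) = (5 + J)*(2*J) = 2*J*(5 + J))
G(g) = -1
Y(B, h) = 6 - 3/(B + h) (Y(B, h) = 6 - (4 - 1)/(h + B) = 6 - 3/(B + h))
(Y(-6, -5/4)*75)*S(s(4)) = ((3*(-1 + 2*(-6) + 2*(-5/4))/(-6 - 5/4))*75)*(2*4*(5 + 4)) = ((3*(-1 - 12 + 2*(-5*1/4))/(-6 - 5*1/4))*75)*(2*4*9) = ((3*(-1 - 12 + 2*(-5/4))/(-6 - 5/4))*75)*72 = ((3*(-1 - 12 - 5/2)/(-29/4))*75)*72 = ((3*(-4/29)*(-31/2))*75)*72 = ((186/29)*75)*72 = (13950/29)*72 = 1004400/29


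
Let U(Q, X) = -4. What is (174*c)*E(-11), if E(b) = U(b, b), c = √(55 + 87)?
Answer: -696*√142 ≈ -8293.8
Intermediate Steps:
c = √142 ≈ 11.916
E(b) = -4
(174*c)*E(-11) = (174*√142)*(-4) = -696*√142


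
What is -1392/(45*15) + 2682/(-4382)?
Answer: -1318349/492975 ≈ -2.6743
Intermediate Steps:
-1392/(45*15) + 2682/(-4382) = -1392/675 + 2682*(-1/4382) = -1392*1/675 - 1341/2191 = -464/225 - 1341/2191 = -1318349/492975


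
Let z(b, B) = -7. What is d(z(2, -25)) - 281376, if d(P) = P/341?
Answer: -95949223/341 ≈ -2.8138e+5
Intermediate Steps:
d(P) = P/341 (d(P) = P*(1/341) = P/341)
d(z(2, -25)) - 281376 = (1/341)*(-7) - 281376 = -7/341 - 281376 = -95949223/341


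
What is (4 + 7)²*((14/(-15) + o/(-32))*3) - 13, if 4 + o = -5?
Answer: -39953/160 ≈ -249.71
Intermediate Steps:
o = -9 (o = -4 - 5 = -9)
(4 + 7)²*((14/(-15) + o/(-32))*3) - 13 = (4 + 7)²*((14/(-15) - 9/(-32))*3) - 13 = 11²*((14*(-1/15) - 9*(-1/32))*3) - 13 = 121*((-14/15 + 9/32)*3) - 13 = 121*(-313/480*3) - 13 = 121*(-313/160) - 13 = -37873/160 - 13 = -39953/160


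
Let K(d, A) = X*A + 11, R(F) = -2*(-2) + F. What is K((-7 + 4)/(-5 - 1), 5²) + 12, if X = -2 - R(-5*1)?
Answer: -2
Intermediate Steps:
R(F) = 4 + F
X = -1 (X = -2 - (4 - 5*1) = -2 - (4 - 5) = -2 - 1*(-1) = -2 + 1 = -1)
K(d, A) = 11 - A (K(d, A) = -A + 11 = 11 - A)
K((-7 + 4)/(-5 - 1), 5²) + 12 = (11 - 1*5²) + 12 = (11 - 1*25) + 12 = (11 - 25) + 12 = -14 + 12 = -2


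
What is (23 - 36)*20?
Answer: -260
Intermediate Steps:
(23 - 36)*20 = -13*20 = -260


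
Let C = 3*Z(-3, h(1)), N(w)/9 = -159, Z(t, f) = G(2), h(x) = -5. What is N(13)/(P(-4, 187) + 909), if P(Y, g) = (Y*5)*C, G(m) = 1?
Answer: -477/283 ≈ -1.6855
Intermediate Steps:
Z(t, f) = 1
N(w) = -1431 (N(w) = 9*(-159) = -1431)
C = 3 (C = 3*1 = 3)
P(Y, g) = 15*Y (P(Y, g) = (Y*5)*3 = (5*Y)*3 = 15*Y)
N(13)/(P(-4, 187) + 909) = -1431/(15*(-4) + 909) = -1431/(-60 + 909) = -1431/849 = -1431*1/849 = -477/283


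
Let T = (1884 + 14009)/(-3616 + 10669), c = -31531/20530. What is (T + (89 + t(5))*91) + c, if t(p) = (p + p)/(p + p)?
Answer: 1186000252247/144798090 ≈ 8190.7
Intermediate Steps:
t(p) = 1 (t(p) = (2*p)/((2*p)) = (2*p)*(1/(2*p)) = 1)
c = -31531/20530 (c = -31531*1/20530 = -31531/20530 ≈ -1.5359)
T = 15893/7053 ≈ 2.2534
(T + (89 + t(5))*91) + c = (15893/7053 + (89 + 1)*91) - 31531/20530 = (15893/7053 + 90*91) - 31531/20530 = (15893/7053 + 8190) - 31531/20530 = 57779963/7053 - 31531/20530 = 1186000252247/144798090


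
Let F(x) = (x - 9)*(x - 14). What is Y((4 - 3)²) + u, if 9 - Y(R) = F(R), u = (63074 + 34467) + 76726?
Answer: 174172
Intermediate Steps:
u = 174267 (u = 97541 + 76726 = 174267)
F(x) = (-14 + x)*(-9 + x) (F(x) = (-9 + x)*(-14 + x) = (-14 + x)*(-9 + x))
Y(R) = -117 - R² + 23*R (Y(R) = 9 - (126 + R² - 23*R) = 9 + (-126 - R² + 23*R) = -117 - R² + 23*R)
Y((4 - 3)²) + u = (-117 - ((4 - 3)²)² + 23*(4 - 3)²) + 174267 = (-117 - (1²)² + 23*1²) + 174267 = (-117 - 1*1² + 23*1) + 174267 = (-117 - 1*1 + 23) + 174267 = (-117 - 1 + 23) + 174267 = -95 + 174267 = 174172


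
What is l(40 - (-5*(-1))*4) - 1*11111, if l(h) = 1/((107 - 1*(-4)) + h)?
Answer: -1455540/131 ≈ -11111.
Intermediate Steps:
l(h) = 1/(111 + h) (l(h) = 1/((107 + 4) + h) = 1/(111 + h))
l(40 - (-5*(-1))*4) - 1*11111 = 1/(111 + (40 - (-5*(-1))*4)) - 1*11111 = 1/(111 + (40 - 5*4)) - 11111 = 1/(111 + (40 - 1*20)) - 11111 = 1/(111 + (40 - 20)) - 11111 = 1/(111 + 20) - 11111 = 1/131 - 11111 = -1455540/131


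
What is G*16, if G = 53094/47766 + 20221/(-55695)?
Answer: 5309850784/443387895 ≈ 11.976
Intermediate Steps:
G = 331865674/443387895 (G = 53094*(1/47766) + 20221*(-1/55695) = 8849/7961 - 20221/55695 = 331865674/443387895 ≈ 0.74848)
G*16 = (331865674/443387895)*16 = 5309850784/443387895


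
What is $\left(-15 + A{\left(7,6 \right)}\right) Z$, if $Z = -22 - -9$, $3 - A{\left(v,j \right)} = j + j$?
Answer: $312$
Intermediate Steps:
$A{\left(v,j \right)} = 3 - 2 j$ ($A{\left(v,j \right)} = 3 - \left(j + j\right) = 3 - 2 j$)
$Z = -13$ ($Z = -22 + 9 = -13$)
$\left(-15 + A{\left(7,6 \right)}\right) Z = \left(-15 + \left(3 - 12\right)\right) \left(-13\right) = \left(-15 - 9\right) \left(-13\right) = \left(-24\right) \left(-13\right) = 312$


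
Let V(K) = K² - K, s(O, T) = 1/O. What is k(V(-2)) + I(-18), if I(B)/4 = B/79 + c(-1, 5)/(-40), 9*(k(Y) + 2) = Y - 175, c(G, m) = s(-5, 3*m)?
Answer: -770339/35550 ≈ -21.669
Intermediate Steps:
c(G, m) = -⅕ (c(G, m) = 1/(-5) = -⅕)
k(Y) = -193/9 + Y/9 (k(Y) = -2 + (Y - 175)/9 = -2 + (-175 + Y)/9 = -2 + (-175/9 + Y/9) = -193/9 + Y/9)
I(B) = 1/50 + 4*B/79 (I(B) = 4*(B/79 - ⅕/(-40)) = 4*(B*(1/79) - ⅕*(-1/40)) = 4*(B/79 + 1/200) = 4*(1/200 + B/79) = 1/50 + 4*B/79)
k(V(-2)) + I(-18) = (-193/9 + (-2*(-1 - 2))/9) + (1/50 + (4/79)*(-18)) = (-193/9 + (-2*(-3))/9) + (1/50 - 72/79) = (-193/9 + (⅑)*6) - 3521/3950 = (-193/9 + ⅔) - 3521/3950 = -187/9 - 3521/3950 = -770339/35550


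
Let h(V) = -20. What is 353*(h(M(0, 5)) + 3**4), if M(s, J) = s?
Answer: 21533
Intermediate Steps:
353*(h(M(0, 5)) + 3**4) = 353*(-20 + 3**4) = 353*(-20 + 81) = 353*61 = 21533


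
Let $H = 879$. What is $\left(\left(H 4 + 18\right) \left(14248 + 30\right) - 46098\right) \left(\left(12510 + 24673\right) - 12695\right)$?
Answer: $1234497724752$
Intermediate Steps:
$\left(\left(H 4 + 18\right) \left(14248 + 30\right) - 46098\right) \left(\left(12510 + 24673\right) - 12695\right) = \left(\left(879 \cdot 4 + 18\right) \left(14248 + 30\right) - 46098\right) \left(\left(12510 + 24673\right) - 12695\right) = \left(\left(3516 + 18\right) 14278 - 46098\right) \left(37183 - 12695\right) = \left(3534 \cdot 14278 - 46098\right) 24488 = \left(50458452 - 46098\right) 24488 = 50412354 \cdot 24488 = 1234497724752$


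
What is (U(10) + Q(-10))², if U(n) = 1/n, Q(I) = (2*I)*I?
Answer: 4004001/100 ≈ 40040.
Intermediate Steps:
Q(I) = 2*I²
U(n) = 1/n
(U(10) + Q(-10))² = (1/10 + 2*(-10)²)² = (⅒ + 2*100)² = (⅒ + 200)² = (2001/10)² = 4004001/100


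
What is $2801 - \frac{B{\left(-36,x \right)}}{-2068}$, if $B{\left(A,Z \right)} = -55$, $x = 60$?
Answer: $\frac{526583}{188} \approx 2801.0$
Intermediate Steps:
$2801 - \frac{B{\left(-36,x \right)}}{-2068} = 2801 - - \frac{55}{-2068} = 2801 - \left(-55\right) \left(- \frac{1}{2068}\right) = 2801 - \frac{5}{188} = \frac{526583}{188}$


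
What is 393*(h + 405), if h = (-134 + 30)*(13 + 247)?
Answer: -10467555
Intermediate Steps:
h = -27040 (h = -104*260 = -27040)
393*(h + 405) = 393*(-27040 + 405) = 393*(-26635) = -10467555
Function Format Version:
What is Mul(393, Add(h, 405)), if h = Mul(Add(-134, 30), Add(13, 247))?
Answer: -10467555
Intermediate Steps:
h = -27040 (h = Mul(-104, 260) = -27040)
Mul(393, Add(h, 405)) = Mul(393, Add(-27040, 405)) = Mul(393, -26635) = -10467555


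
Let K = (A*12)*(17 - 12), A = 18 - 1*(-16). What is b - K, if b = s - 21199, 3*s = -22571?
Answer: -92288/3 ≈ -30763.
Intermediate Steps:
s = -22571/3 (s = (⅓)*(-22571) = -22571/3 ≈ -7523.7)
A = 34 (A = 18 + 16 = 34)
b = -86168/3 (b = -22571/3 - 21199 = -86168/3 ≈ -28723.)
K = 2040 (K = (34*12)*(17 - 12) = 408*5 = 2040)
b - K = -86168/3 - 1*2040 = -86168/3 - 2040 = -92288/3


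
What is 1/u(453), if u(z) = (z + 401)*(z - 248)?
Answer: 1/175070 ≈ 5.7120e-6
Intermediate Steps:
u(z) = (-248 + z)*(401 + z) (u(z) = (401 + z)*(-248 + z) = (-248 + z)*(401 + z))
1/u(453) = 1/(-99448 + 453² + 153*453) = 1/(-99448 + 205209 + 69309) = 1/175070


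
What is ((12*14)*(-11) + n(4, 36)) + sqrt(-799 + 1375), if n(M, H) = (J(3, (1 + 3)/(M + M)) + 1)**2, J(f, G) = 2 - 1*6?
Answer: -1815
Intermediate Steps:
J(f, G) = -4 (J(f, G) = 2 - 6 = -4)
n(M, H) = 9 (n(M, H) = (-4 + 1)**2 = (-3)**2 = 9)
((12*14)*(-11) + n(4, 36)) + sqrt(-799 + 1375) = ((12*14)*(-11) + 9) + sqrt(-799 + 1375) = (168*(-11) + 9) + sqrt(576) = (-1848 + 9) + 24 = -1839 + 24 = -1815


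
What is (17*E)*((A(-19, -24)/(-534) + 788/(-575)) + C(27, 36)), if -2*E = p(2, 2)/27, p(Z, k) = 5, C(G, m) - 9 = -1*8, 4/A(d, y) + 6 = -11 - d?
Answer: 488291/829035 ≈ 0.58899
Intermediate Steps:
A(d, y) = 4/(-17 - d) (A(d, y) = 4/(-6 + (-11 - d)) = 4/(-17 - d))
C(G, m) = 1 (C(G, m) = 9 - 1*8 = 9 - 8 = 1)
E = -5/54 (E = -5/(2*27) = -1/2*5/27 = -5/54 ≈ -0.092593)
(17*E)*((A(-19, -24)/(-534) + 788/(-575)) + C(27, 36)) = (17*(-5/54))*((-4/(17 - 19)/(-534) + 788/(-575)) + 1) = -85*((-4/(-2)*(-1/534) + 788*(-1/575)) + 1)/54 = -85*((-4*(-1/2)*(-1/534) - 788/575) + 1)/54 = -85*((2*(-1/534) - 788/575) + 1)/54 = -85*((-1/267 - 788/575) + 1)/54 = -85*(-210971/153525 + 1)/54 = -85/54*(-57446/153525) = 488291/829035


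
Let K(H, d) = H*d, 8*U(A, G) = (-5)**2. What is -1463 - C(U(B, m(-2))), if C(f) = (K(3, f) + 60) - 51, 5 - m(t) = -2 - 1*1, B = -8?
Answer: -11851/8 ≈ -1481.4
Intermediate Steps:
m(t) = 8 (m(t) = 5 - (-2 - 1*1) = 5 - (-2 - 1) = 5 - 1*(-3) = 5 + 3 = 8)
U(A, G) = 25/8 (U(A, G) = (1/8)*(-5)**2 = (1/8)*25 = 25/8)
C(f) = 9 + 3*f (C(f) = (3*f + 60) - 51 = (60 + 3*f) - 51 = 9 + 3*f)
-1463 - C(U(B, m(-2))) = -1463 - (9 + 3*(25/8)) = -1463 - (9 + 75/8) = -1463 - 1*147/8 = -1463 - 147/8 = -11851/8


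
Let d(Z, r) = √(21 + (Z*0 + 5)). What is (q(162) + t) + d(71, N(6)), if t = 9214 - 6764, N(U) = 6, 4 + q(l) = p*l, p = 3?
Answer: 2932 + √26 ≈ 2937.1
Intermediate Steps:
q(l) = -4 + 3*l
d(Z, r) = √26 (d(Z, r) = √(21 + (0 + 5)) = √(21 + 5) = √26)
t = 2450
(q(162) + t) + d(71, N(6)) = ((-4 + 3*162) + 2450) + √26 = ((-4 + 486) + 2450) + √26 = (482 + 2450) + √26 = 2932 + √26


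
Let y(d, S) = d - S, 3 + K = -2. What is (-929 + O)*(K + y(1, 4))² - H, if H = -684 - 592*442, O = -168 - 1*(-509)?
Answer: 224716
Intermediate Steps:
O = 341 (O = -168 + 509 = 341)
K = -5 (K = -3 - 2 = -5)
H = -262348 (H = -684 - 261664 = -262348)
(-929 + O)*(K + y(1, 4))² - H = (-929 + 341)*(-5 + (1 - 1*4))² - 1*(-262348) = -588*(-5 + (1 - 4))² + 262348 = -588*(-5 - 3)² + 262348 = -588*(-8)² + 262348 = -588*64 + 262348 = -37632 + 262348 = 224716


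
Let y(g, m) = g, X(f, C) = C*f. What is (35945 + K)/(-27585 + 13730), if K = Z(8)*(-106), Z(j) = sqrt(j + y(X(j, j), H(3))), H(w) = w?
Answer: -7189/2771 + 636*sqrt(2)/13855 ≈ -2.5295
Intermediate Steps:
Z(j) = sqrt(j + j**2) (Z(j) = sqrt(j + j*j) = sqrt(j + j**2))
K = -636*sqrt(2) (K = sqrt(8*(1 + 8))*(-106) = sqrt(8*9)*(-106) = sqrt(72)*(-106) = (6*sqrt(2))*(-106) = -636*sqrt(2) ≈ -899.44)
(35945 + K)/(-27585 + 13730) = (35945 - 636*sqrt(2))/(-27585 + 13730) = (35945 - 636*sqrt(2))/(-13855) = (35945 - 636*sqrt(2))*(-1/13855) = -7189/2771 + 636*sqrt(2)/13855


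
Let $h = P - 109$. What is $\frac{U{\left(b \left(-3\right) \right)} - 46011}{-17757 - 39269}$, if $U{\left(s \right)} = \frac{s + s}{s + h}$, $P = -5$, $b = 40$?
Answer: $\frac{1794389}{2224014} \approx 0.80682$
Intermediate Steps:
$h = -114$ ($h = -5 - 109 = -114$)
$U{\left(s \right)} = \frac{2 s}{-114 + s}$ ($U{\left(s \right)} = \frac{s + s}{s - 114} = \frac{2 s}{-114 + s}$)
$\frac{U{\left(b \left(-3\right) \right)} - 46011}{-17757 - 39269} = \frac{\frac{2 \cdot 40 \left(-3\right)}{-114 + 40 \left(-3\right)} - 46011}{-17757 - 39269} = \frac{2 \left(-120\right) \frac{1}{-114 - 120} - 46011}{-57026} = \left(2 \left(-120\right) \frac{1}{-234} - 46011\right) \left(- \frac{1}{57026}\right) = \left(2 \left(-120\right) \left(- \frac{1}{234}\right) - 46011\right) \left(- \frac{1}{57026}\right) = \left(\frac{40}{39} - 46011\right) \left(- \frac{1}{57026}\right) = \left(- \frac{1794389}{39}\right) \left(- \frac{1}{57026}\right) = \frac{1794389}{2224014}$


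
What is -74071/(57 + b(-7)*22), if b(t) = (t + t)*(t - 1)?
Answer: -74071/2521 ≈ -29.382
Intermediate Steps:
b(t) = 2*t*(-1 + t) (b(t) = (2*t)*(-1 + t) = 2*t*(-1 + t))
-74071/(57 + b(-7)*22) = -74071/(57 + (2*(-7)*(-1 - 7))*22) = -74071/(57 + (2*(-7)*(-8))*22) = -74071/(57 + 112*22) = -74071/(57 + 2464) = -74071/2521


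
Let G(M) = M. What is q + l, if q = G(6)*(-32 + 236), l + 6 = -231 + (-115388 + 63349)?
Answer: -51052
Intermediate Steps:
l = -52276 (l = -6 + (-231 + (-115388 + 63349)) = -6 + (-231 - 52039) = -6 - 52270 = -52276)
q = 1224 (q = 6*(-32 + 236) = 6*204 = 1224)
q + l = 1224 - 52276 = -51052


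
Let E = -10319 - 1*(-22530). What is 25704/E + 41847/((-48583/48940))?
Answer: -25006783732548/593247013 ≈ -42152.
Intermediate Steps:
E = 12211 (E = -10319 + 22530 = 12211)
25704/E + 41847/((-48583/48940)) = 25704/12211 + 41847/((-48583/48940)) = 25704*(1/12211) + 41847/((-48583*1/48940)) = 25704/12211 + 41847/(-48583/48940) = 25704/12211 + 41847*(-48940/48583) = 25704/12211 - 2047992180/48583 = -25006783732548/593247013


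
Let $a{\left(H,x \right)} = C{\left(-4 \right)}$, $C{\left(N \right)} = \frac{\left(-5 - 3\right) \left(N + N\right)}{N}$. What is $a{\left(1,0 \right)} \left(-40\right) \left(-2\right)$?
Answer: $-1280$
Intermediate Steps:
$C{\left(N \right)} = -16$ ($C{\left(N \right)} = \frac{\left(-8\right) 2 N}{N} = \frac{\left(-16\right) N}{N} = -16$)
$a{\left(H,x \right)} = -16$
$a{\left(1,0 \right)} \left(-40\right) \left(-2\right) = \left(-16\right) \left(-40\right) \left(-2\right) = 640 \left(-2\right) = -1280$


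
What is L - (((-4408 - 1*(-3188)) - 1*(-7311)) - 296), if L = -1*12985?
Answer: -18780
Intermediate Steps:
L = -12985
L - (((-4408 - 1*(-3188)) - 1*(-7311)) - 296) = -12985 - (((-4408 - 1*(-3188)) - 1*(-7311)) - 296) = -12985 - (((-4408 + 3188) + 7311) - 296) = -12985 - ((-1220 + 7311) - 296) = -12985 - (6091 - 296) = -12985 - 1*5795 = -12985 - 5795 = -18780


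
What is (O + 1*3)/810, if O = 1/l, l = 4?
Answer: 13/3240 ≈ 0.0040123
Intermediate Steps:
O = 1/4 ≈ 0.25000
(O + 1*3)/810 = (1/4 + 1*3)/810 = (1/4 + 3)*(1/810) = (13/4)*(1/810) = 13/3240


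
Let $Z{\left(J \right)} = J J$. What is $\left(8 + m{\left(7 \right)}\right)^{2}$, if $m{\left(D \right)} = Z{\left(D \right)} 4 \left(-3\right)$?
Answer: $336400$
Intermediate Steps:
$Z{\left(J \right)} = J^{2}$
$m{\left(D \right)} = - 12 D^{2}$ ($m{\left(D \right)} = D^{2} \cdot 4 \left(-3\right) = 4 D^{2} \left(-3\right) = - 12 D^{2}$)
$\left(8 + m{\left(7 \right)}\right)^{2} = \left(8 - 12 \cdot 7^{2}\right)^{2} = \left(8 - 588\right)^{2} = \left(-580\right)^{2} = 336400$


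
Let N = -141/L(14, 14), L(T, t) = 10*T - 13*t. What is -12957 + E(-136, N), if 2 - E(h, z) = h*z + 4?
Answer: -87517/7 ≈ -12502.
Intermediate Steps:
L(T, t) = -13*t + 10*T
N = 47/14 (N = -141/(-13*14 + 10*14) = -141/(-182 + 140) = -141/(-42) = -141*(-1/42) = 47/14 ≈ 3.3571)
E(h, z) = -2 - h*z (E(h, z) = 2 - (h*z + 4) = 2 - (4 + h*z) = 2 + (-4 - h*z) = -2 - h*z)
-12957 + E(-136, N) = -12957 + (-2 - 1*(-136)*47/14) = -12957 + (-2 + 3196/7) = -12957 + 3182/7 = -87517/7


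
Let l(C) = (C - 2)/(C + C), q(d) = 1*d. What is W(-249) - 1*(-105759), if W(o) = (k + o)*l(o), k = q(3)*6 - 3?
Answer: 8768208/83 ≈ 1.0564e+5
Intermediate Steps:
q(d) = d
l(C) = (-2 + C)/(2*C) (l(C) = (-2 + C)/((2*C)) = (-2 + C)*(1/(2*C)) = (-2 + C)/(2*C))
k = 15 (k = 3*6 - 3 = 18 - 3 = 15)
W(o) = (-2 + o)*(15 + o)/(2*o) (W(o) = (15 + o)*((-2 + o)/(2*o)) = (-2 + o)*(15 + o)/(2*o))
W(-249) - 1*(-105759) = (½)*(-2 - 249)*(15 - 249)/(-249) - 1*(-105759) = (½)*(-1/249)*(-251)*(-234) + 105759 = -9789/83 + 105759 = 8768208/83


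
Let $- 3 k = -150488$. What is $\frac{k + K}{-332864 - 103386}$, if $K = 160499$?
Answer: $- \frac{126397}{261750} \approx -0.48289$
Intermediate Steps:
$k = \frac{150488}{3}$ ($k = \left(- \frac{1}{3}\right) \left(-150488\right) = \frac{150488}{3} \approx 50163.0$)
$\frac{k + K}{-332864 - 103386} = \frac{\frac{150488}{3} + 160499}{-332864 - 103386} = \frac{631985}{3 \left(-436250\right)} = \frac{631985}{3} \left(- \frac{1}{436250}\right) = - \frac{126397}{261750}$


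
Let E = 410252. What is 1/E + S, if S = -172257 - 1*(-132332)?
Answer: -16379311099/410252 ≈ -39925.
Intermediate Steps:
S = -39925 (S = -172257 + 132332 = -39925)
1/E + S = 1/410252 - 39925 = -16379311099/410252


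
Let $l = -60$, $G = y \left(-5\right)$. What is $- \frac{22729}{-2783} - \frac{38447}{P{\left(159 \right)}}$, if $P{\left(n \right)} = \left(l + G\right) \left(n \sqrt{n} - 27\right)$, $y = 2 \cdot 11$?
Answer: $\frac{575252978501}{70422423500} + \frac{2037691 \sqrt{159}}{227740500} \approx 8.2814$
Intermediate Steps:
$y = 22$
$G = -110$ ($G = 22 \left(-5\right) = -110$)
$P{\left(n \right)} = 4590 - 170 n^{\frac{3}{2}}$ ($P{\left(n \right)} = \left(-60 - 110\right) \left(n \sqrt{n} - 27\right) = - 170 \left(n^{\frac{3}{2}} - 27\right) = - 170 \left(-27 + n^{\frac{3}{2}}\right) = 4590 - 170 n^{\frac{3}{2}}$)
$- \frac{22729}{-2783} - \frac{38447}{P{\left(159 \right)}} = - \frac{22729}{-2783} - \frac{38447}{4590 - 170 \cdot 159^{\frac{3}{2}}} = \left(-22729\right) \left(- \frac{1}{2783}\right) - \frac{38447}{4590 - 170 \cdot 159 \sqrt{159}} = \frac{22729}{2783} - \frac{38447}{4590 - 27030 \sqrt{159}}$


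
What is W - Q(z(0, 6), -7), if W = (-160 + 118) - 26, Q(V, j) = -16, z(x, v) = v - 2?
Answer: -52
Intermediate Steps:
z(x, v) = -2 + v
W = -68 (W = -42 - 26 = -68)
W - Q(z(0, 6), -7) = -68 - 1*(-16) = -68 + 16 = -52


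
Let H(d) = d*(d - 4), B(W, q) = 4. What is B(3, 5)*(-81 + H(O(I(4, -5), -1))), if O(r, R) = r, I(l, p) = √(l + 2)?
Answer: -300 - 16*√6 ≈ -339.19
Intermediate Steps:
I(l, p) = √(2 + l)
H(d) = d*(-4 + d)
B(3, 5)*(-81 + H(O(I(4, -5), -1))) = 4*(-81 + √(2 + 4)*(-4 + √(2 + 4))) = 4*(-81 + √6*(-4 + √6)) = -324 + 4*√6*(-4 + √6)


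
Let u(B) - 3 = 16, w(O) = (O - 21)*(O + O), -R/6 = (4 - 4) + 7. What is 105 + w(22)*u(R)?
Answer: 941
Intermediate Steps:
R = -42 (R = -6*((4 - 4) + 7) = -6*(0 + 7) = -6*7 = -42)
w(O) = 2*O*(-21 + O) (w(O) = (-21 + O)*(2*O) = 2*O*(-21 + O))
u(B) = 19 (u(B) = 3 + 16 = 19)
105 + w(22)*u(R) = 105 + (2*22*(-21 + 22))*19 = 105 + (2*22*1)*19 = 105 + 44*19 = 105 + 836 = 941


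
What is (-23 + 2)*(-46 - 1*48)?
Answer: 1974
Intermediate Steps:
(-23 + 2)*(-46 - 1*48) = -21*(-46 - 48) = -21*(-94) = 1974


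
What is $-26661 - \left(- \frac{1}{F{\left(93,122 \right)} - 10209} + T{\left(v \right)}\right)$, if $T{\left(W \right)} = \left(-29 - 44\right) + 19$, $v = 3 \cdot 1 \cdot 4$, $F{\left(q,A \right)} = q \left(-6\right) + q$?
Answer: $- \frac{284003119}{10674} \approx -26607.0$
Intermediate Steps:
$F{\left(q,A \right)} = - 5 q$ ($F{\left(q,A \right)} = - 6 q + q = - 5 q$)
$v = 12$ ($v = 3 \cdot 4 = 12$)
$T{\left(W \right)} = -54$ ($T{\left(W \right)} = -73 + 19 = -54$)
$-26661 - \left(- \frac{1}{F{\left(93,122 \right)} - 10209} + T{\left(v \right)}\right) = -26661 + \left(\frac{1}{\left(-5\right) 93 - 10209} - -54\right) = -26661 + \left(\frac{1}{-465 - 10209} + 54\right) = -26661 + \left(\frac{1}{-10674} + 54\right) = -26661 + \left(- \frac{1}{10674} + 54\right) = -26661 + \frac{576395}{10674} = - \frac{284003119}{10674}$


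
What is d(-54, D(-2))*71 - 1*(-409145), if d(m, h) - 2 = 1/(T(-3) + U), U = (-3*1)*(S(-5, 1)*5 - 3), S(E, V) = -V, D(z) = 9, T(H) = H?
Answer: 8595098/21 ≈ 4.0929e+5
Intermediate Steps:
U = 24 (U = (-3*1)*(-1*1*5 - 3) = -3*(-1*5 - 3) = -3*(-5 - 3) = -3*(-8) = 24)
d(m, h) = 43/21 (d(m, h) = 2 + 1/(-3 + 24) = 2 + 1/21 = 43/21)
d(-54, D(-2))*71 - 1*(-409145) = (43/21)*71 - 1*(-409145) = 3053/21 + 409145 = 8595098/21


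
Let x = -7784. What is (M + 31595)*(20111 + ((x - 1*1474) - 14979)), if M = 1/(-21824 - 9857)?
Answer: -4129965886444/31681 ≈ -1.3036e+8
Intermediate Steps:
M = -1/31681 (M = 1/(-31681) = -1/31681 ≈ -3.1565e-5)
(M + 31595)*(20111 + ((x - 1*1474) - 14979)) = (-1/31681 + 31595)*(20111 + ((-7784 - 1*1474) - 14979)) = 1000961194*(20111 + ((-7784 - 1474) - 14979))/31681 = 1000961194*(20111 + (-9258 - 14979))/31681 = 1000961194*(20111 - 24237)/31681 = (1000961194/31681)*(-4126) = -4129965886444/31681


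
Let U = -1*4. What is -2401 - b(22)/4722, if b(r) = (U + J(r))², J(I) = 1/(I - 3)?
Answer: -1364283689/568214 ≈ -2401.0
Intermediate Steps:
U = -4
J(I) = 1/(-3 + I)
b(r) = (-4 + 1/(-3 + r))²
-2401 - b(22)/4722 = -2401 - (-13 + 4*22)²/(-3 + 22)²/4722 = -2401 - (-13 + 88)²/19²/4722 = -2401 - 75²*(1/361)/4722 = -2401 - 5625*(1/361)/4722 = -2401 - 5625/(361*4722) = -2401 - 1*1875/568214 = -2401 - 1875/568214 = -1364283689/568214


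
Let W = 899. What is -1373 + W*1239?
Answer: 1112488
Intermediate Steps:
-1373 + W*1239 = -1373 + 899*1239 = -1373 + 1113861 = 1112488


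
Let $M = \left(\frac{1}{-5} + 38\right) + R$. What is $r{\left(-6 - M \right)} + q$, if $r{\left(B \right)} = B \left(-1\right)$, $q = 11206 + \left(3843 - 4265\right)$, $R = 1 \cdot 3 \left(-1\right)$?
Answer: $\frac{54124}{5} \approx 10825.0$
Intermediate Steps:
$R = -3$ ($R = 3 \left(-1\right) = -3$)
$M = \frac{174}{5}$ ($M = \left(\frac{1}{-5} + 38\right) - 3 = \left(- \frac{1}{5} + 38\right) - 3 = \frac{189}{5} - 3 = \frac{174}{5} \approx 34.8$)
$q = 10784$ ($q = 11206 + \left(3843 - 4265\right) = 11206 - 422 = 10784$)
$r{\left(B \right)} = - B$
$r{\left(-6 - M \right)} + q = - (-6 - \frac{174}{5}) + 10784 = \left(-1\right) \left(- \frac{204}{5}\right) + 10784 = \frac{204}{5} + 10784 = \frac{54124}{5}$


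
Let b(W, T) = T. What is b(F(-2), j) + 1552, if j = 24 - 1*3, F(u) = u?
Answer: 1573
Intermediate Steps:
j = 21 (j = 24 - 3 = 21)
b(F(-2), j) + 1552 = 21 + 1552 = 1573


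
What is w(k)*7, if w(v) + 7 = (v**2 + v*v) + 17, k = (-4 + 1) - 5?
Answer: 966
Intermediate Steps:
k = -8 (k = -3 - 5 = -8)
w(v) = 10 + 2*v**2 (w(v) = -7 + ((v**2 + v*v) + 17) = -7 + ((v**2 + v**2) + 17) = -7 + (2*v**2 + 17) = -7 + (17 + 2*v**2) = 10 + 2*v**2)
w(k)*7 = (10 + 2*(-8)**2)*7 = (10 + 2*64)*7 = (10 + 128)*7 = 138*7 = 966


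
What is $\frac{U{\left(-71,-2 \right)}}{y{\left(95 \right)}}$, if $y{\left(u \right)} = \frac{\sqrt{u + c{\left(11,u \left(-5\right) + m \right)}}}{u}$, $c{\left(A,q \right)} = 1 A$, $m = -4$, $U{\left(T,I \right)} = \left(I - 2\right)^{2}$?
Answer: $\frac{760 \sqrt{106}}{53} \approx 147.64$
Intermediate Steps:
$U{\left(T,I \right)} = \left(-2 + I\right)^{2}$
$c{\left(A,q \right)} = A$
$y{\left(u \right)} = \frac{\sqrt{11 + u}}{u}$ ($y{\left(u \right)} = \frac{\sqrt{u + 11}}{u} = \frac{\sqrt{11 + u}}{u}$)
$\frac{U{\left(-71,-2 \right)}}{y{\left(95 \right)}} = \frac{\left(-2 - 2\right)^{2}}{\frac{1}{95} \sqrt{11 + 95}} = \frac{\left(-4\right)^{2}}{\frac{1}{95} \sqrt{106}} = 16 \frac{95 \sqrt{106}}{106} = \frac{760 \sqrt{106}}{53}$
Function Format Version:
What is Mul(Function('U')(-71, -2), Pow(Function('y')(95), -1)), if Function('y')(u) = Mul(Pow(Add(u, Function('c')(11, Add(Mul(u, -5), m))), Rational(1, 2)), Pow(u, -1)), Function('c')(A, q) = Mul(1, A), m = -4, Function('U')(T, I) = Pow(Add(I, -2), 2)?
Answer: Mul(Rational(760, 53), Pow(106, Rational(1, 2))) ≈ 147.64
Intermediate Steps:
Function('U')(T, I) = Pow(Add(-2, I), 2)
Function('c')(A, q) = A
Function('y')(u) = Mul(Pow(u, -1), Pow(Add(11, u), Rational(1, 2))) (Function('y')(u) = Mul(Pow(Add(u, 11), Rational(1, 2)), Pow(u, -1)) = Mul(Pow(Add(11, u), Rational(1, 2)), Pow(u, -1)) = Mul(Pow(u, -1), Pow(Add(11, u), Rational(1, 2))))
Mul(Function('U')(-71, -2), Pow(Function('y')(95), -1)) = Mul(Pow(Add(-2, -2), 2), Pow(Mul(Pow(95, -1), Pow(Add(11, 95), Rational(1, 2))), -1)) = Mul(Pow(-4, 2), Pow(Mul(Rational(1, 95), Pow(106, Rational(1, 2))), -1)) = Mul(16, Mul(Rational(95, 106), Pow(106, Rational(1, 2)))) = Mul(Rational(760, 53), Pow(106, Rational(1, 2)))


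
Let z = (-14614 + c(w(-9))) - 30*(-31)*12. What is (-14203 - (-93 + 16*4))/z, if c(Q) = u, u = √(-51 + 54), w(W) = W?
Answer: 48956996/11930113 + 14174*√3/11930113 ≈ 4.1057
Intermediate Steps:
u = √3 ≈ 1.7320
c(Q) = √3
z = -3454 + √3 (z = (-14614 + √3) - 30*(-31)*12 = (-14614 + √3) + 930*12 = (-14614 + √3) + 11160 = -3454 + √3 ≈ -3452.3)
(-14203 - (-93 + 16*4))/z = (-14203 - (-93 + 16*4))/(-3454 + √3) = (-14203 - (-93 + 64))/(-3454 + √3) = (-14203 - 1*(-29))/(-3454 + √3) = (-14203 + 29)/(-3454 + √3) = -14174/(-3454 + √3)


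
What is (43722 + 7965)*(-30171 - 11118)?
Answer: -2134104543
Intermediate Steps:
(43722 + 7965)*(-30171 - 11118) = 51687*(-41289) = -2134104543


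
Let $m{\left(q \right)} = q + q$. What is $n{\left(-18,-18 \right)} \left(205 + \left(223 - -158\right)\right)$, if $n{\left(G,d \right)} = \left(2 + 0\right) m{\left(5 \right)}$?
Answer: $11720$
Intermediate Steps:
$m{\left(q \right)} = 2 q$
$n{\left(G,d \right)} = 20$ ($n{\left(G,d \right)} = \left(2 + 0\right) 2 \cdot 5 = 2 \cdot 10 = 20$)
$n{\left(-18,-18 \right)} \left(205 + \left(223 - -158\right)\right) = 20 \left(205 + \left(223 - -158\right)\right) = 20 \left(205 + \left(223 + 158\right)\right) = 20 \left(205 + 381\right) = 20 \cdot 586 = 11720$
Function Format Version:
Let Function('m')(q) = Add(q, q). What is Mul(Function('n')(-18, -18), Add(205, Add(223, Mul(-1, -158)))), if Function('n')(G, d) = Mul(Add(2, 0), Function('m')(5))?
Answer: 11720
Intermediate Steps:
Function('m')(q) = Mul(2, q)
Function('n')(G, d) = 20 (Function('n')(G, d) = Mul(Add(2, 0), Mul(2, 5)) = Mul(2, 10) = 20)
Mul(Function('n')(-18, -18), Add(205, Add(223, Mul(-1, -158)))) = Mul(20, Add(205, Add(223, Mul(-1, -158)))) = Mul(20, Add(205, Add(223, 158))) = Mul(20, Add(205, 381)) = Mul(20, 586) = 11720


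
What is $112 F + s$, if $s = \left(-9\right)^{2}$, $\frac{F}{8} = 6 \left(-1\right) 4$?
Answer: $-21423$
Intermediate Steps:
$F = -192$ ($F = 8 \cdot 6 \left(-1\right) 4 = 8 \left(\left(-6\right) 4\right) = 8 \left(-24\right) = -192$)
$s = 81$
$112 F + s = 112 \left(-192\right) + 81 = -21504 + 81 = -21423$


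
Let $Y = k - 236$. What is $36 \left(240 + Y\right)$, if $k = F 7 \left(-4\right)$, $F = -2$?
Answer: $2160$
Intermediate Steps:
$k = 56$ ($k = \left(-2\right) 7 \left(-4\right) = \left(-14\right) \left(-4\right) = 56$)
$Y = -180$ ($Y = 56 - 236 = -180$)
$36 \left(240 + Y\right) = 36 \left(240 - 180\right) = 36 \cdot 60 = 2160$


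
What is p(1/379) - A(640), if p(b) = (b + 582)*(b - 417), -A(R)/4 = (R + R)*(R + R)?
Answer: 906504911282/143641 ≈ 6.3109e+6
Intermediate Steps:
A(R) = -16*R² (A(R) = -4*(R + R)*(R + R) = -4*2*R*2*R = -16*R²)
p(b) = (-417 + b)*(582 + b) (p(b) = (582 + b)*(-417 + b) = (-417 + b)*(582 + b))
p(1/379) - A(640) = (-242694 + (1/379)² + 165/379) - (-16)*640² = (-242694 + (1/379)² + 165*(1/379)) - (-16)*409600 = (-242694 + 1/143641 + 165/379) - 1*(-6553600) = -34860746318/143641 + 6553600 = 906504911282/143641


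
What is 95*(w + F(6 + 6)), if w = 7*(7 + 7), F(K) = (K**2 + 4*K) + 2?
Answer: 27740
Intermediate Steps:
F(K) = 2 + K**2 + 4*K
w = 98 (w = 7*14 = 98)
95*(w + F(6 + 6)) = 95*(98 + (2 + (6 + 6)**2 + 4*(6 + 6))) = 95*(98 + (2 + 12**2 + 4*12)) = 95*(98 + (2 + 144 + 48)) = 95*(98 + 194) = 95*292 = 27740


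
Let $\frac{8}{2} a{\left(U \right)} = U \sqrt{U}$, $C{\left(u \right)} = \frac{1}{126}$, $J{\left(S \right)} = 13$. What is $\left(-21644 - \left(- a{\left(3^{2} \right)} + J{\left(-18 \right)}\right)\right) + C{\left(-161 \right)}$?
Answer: $- \frac{5455861}{252} \approx -21650.0$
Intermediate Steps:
$C{\left(u \right)} = \frac{1}{126}$
$a{\left(U \right)} = \frac{U^{\frac{3}{2}}}{4}$ ($a{\left(U \right)} = \frac{U \sqrt{U}}{4} = \frac{U^{\frac{3}{2}}}{4}$)
$\left(-21644 - \left(- a{\left(3^{2} \right)} + J{\left(-18 \right)}\right)\right) + C{\left(-161 \right)} = \left(-21644 + \left(\frac{\left(3^{2}\right)^{\frac{3}{2}}}{4} - 13\right)\right) + \frac{1}{126} = \left(-21644 - \left(13 - \frac{9^{\frac{3}{2}}}{4}\right)\right) + \frac{1}{126} = \left(-21644 + \left(\frac{1}{4} \cdot 27 - 13\right)\right) + \frac{1}{126} = \left(-21644 + \left(\frac{27}{4} - 13\right)\right) + \frac{1}{126} = \left(-21644 - \frac{25}{4}\right) + \frac{1}{126} = - \frac{86601}{4} + \frac{1}{126} = - \frac{5455861}{252}$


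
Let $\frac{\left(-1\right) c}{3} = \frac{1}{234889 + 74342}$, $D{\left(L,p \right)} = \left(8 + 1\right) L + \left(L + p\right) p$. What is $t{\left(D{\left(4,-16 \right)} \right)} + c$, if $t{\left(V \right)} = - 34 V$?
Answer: $- \frac{799052905}{103077} \approx -7752.0$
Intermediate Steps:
$D{\left(L,p \right)} = 9 L + p \left(L + p\right)$
$c = - \frac{1}{103077}$ ($c = - \frac{3}{234889 + 74342} = - \frac{3}{309231} = \left(-3\right) \frac{1}{309231} = - \frac{1}{103077} \approx -9.7015 \cdot 10^{-6}$)
$t{\left(D{\left(4,-16 \right)} \right)} + c = - 34 \left(\left(-16\right)^{2} + 9 \cdot 4 + 4 \left(-16\right)\right) - \frac{1}{103077} = - 34 \left(256 + 36 - 64\right) - \frac{1}{103077} = \left(-34\right) 228 - \frac{1}{103077} = -7752 - \frac{1}{103077} = - \frac{799052905}{103077}$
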